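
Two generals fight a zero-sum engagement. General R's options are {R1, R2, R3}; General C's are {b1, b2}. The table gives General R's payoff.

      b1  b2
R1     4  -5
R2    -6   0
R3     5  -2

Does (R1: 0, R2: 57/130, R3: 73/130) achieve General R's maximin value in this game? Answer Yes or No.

Against b1 this mix gives (57/130)·(-6) + (73/130)·5 = 23/130.
Against b2 this mix gives (57/130)·0 + (73/130)·(-2) = -73/65.
General C will play b2, holding General R to -73/65. Shifting weight toward the row that does better against b2 would raise this floor (the equalizing mix achieves -12/13 against both b2 and b1), so the proposed strategy is not optimal.

No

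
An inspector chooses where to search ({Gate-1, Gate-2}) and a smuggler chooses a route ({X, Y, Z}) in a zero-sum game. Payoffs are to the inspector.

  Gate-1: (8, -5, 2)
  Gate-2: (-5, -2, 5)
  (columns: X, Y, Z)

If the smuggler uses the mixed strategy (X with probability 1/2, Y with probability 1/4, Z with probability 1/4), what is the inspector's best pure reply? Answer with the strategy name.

Expected payoff of Gate-1: (1/2)·8 + (1/4)·(-5) + (1/4)·2 = 13/4.
Expected payoff of Gate-2: (1/2)·(-5) + (1/4)·(-2) + (1/4)·5 = -7/4.
The largest is 13/4, so the inspector's best response is Gate-1.

Gate-1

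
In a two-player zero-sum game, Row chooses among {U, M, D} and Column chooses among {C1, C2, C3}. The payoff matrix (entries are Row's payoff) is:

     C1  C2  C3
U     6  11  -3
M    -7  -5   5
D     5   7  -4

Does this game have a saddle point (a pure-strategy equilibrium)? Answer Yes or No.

No

Row minima: U → -3, M → -7, D → -4; maximin = -3.
Column maxima: C1 → 6, C2 → 11, C3 → 5; minimax = 5.
-3 ≠ 5, so no pure-strategy equilibrium exists.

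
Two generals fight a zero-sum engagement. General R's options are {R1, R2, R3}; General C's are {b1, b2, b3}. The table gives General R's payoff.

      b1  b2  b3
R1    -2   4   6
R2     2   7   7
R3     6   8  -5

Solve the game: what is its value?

Row minima: R1 → -2, R2 → 2, R3 → -5; maximin = 2.
Column maxima: b1 → 6, b2 → 8, b3 → 7; minimax = 6.
2 ≠ 6, so there is no saddle point; optimal play is mixed.
R1 is strictly dominated by R2, so General R never plays it.
b2 is strictly dominated by b1 (it gives General R strictly more in every row), so General C never plays it.
On the remaining 2×2 (R2, R3 vs b1, b3):
Let General R play R2 with probability p. Expected payoff against b1: 2p + 6(1−p) = −4p + 6; against b3: 7p + (-5)(1−p) = 12p − 5.
Setting these equal: −4p + 6 = 12p − 5 ⇒ −16p = -11 ⇒ p = 11/16, and the value is (-4)·(11/16) + 6 = 13/4.
For General C: with q = P(b1), equating R2's and R3's payoffs gives −5q + 7 = 11q − 5 ⇒ q = 3/4.

13/4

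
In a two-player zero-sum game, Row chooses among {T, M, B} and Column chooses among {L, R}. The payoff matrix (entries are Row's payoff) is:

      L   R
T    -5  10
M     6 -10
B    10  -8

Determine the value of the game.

20/11

Row minima: T → -5, M → -10, B → -8; maximin = -5.
Column maxima: L → 10, R → 10; minimax = 10.
-5 ≠ 10, so there is no saddle point; optimal play is mixed.
M is strictly dominated by B, so Row never plays it.
On the remaining 2×2 (T, B vs L, R):
Let Row play T with probability p. Expected payoff against L: (-5)p + 10(1−p) = −15p + 10; against R: 10p + (-8)(1−p) = 18p − 8.
Setting these equal: −15p + 10 = 18p − 8 ⇒ −33p = -18 ⇒ p = 6/11, and the value is (-15)·(6/11) + 10 = 20/11.
For Column: with q = P(L), equating T's and B's payoffs gives −15q + 10 = 18q − 8 ⇒ q = 6/11.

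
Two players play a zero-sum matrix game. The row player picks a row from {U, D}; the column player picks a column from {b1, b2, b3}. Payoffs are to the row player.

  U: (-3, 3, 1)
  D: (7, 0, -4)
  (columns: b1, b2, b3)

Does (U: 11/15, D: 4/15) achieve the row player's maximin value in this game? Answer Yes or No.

Yes

Against b1 this mix gives (11/15)·(-3) + (4/15)·7 = -1/3.
Against b2 this mix gives (11/15)·3 + (4/15)·0 = 11/5.
Against b3 this mix gives (11/15)·1 + (4/15)·(-4) = -1/3.
All of the column player's active replies (b1, b3) yield -1/3, and no column does worse for the row player. The mix makes the column player indifferent and guarantees -1/3, so it is optimal.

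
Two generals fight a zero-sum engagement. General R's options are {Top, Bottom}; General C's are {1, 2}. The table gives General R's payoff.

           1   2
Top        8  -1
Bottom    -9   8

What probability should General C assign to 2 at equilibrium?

Row minima: Top → -1, Bottom → -9; maximin = -1.
Column maxima: 1 → 8, 2 → 8; minimax = 8.
-1 ≠ 8, so there is no saddle point; optimal play is mixed.
Let General R play Top with probability p. Expected payoff against 1: 8p + (-9)(1−p) = 17p − 9; against 2: (-1)p + 8(1−p) = −9p + 8.
Setting these equal: 17p − 9 = −9p + 8 ⇒ 26p = 17 ⇒ p = 17/26, and the value is (17)·(17/26) − 9 = 55/26.
For General C: with q = P(1), equating Top's and Bottom's payoffs gives 9q − 1 = −17q + 8 ⇒ q = 9/26.

17/26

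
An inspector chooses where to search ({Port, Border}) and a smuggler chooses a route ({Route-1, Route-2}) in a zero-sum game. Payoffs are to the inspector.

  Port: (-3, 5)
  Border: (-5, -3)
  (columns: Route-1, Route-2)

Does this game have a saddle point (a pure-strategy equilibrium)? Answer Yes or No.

Row minima: Port → -3, Border → -5; maximin = -3.
Column maxima: Route-1 → -3, Route-2 → 5; minimax = -3.
maximin = minimax = -3, so a saddle point exists.

Yes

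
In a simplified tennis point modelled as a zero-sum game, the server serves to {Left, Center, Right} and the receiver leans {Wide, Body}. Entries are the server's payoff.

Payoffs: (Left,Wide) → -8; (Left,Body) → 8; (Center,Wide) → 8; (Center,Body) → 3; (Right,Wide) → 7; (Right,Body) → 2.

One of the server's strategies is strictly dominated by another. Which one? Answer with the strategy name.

Center gives a strictly higher payoff than Right against every column: 8 > 7, 3 > 2.
So Right is strictly dominated and the server never plays it.

Right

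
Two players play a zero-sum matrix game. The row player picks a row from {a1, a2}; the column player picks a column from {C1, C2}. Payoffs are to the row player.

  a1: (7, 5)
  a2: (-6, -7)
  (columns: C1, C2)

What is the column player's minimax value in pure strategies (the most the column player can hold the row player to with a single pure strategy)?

5

Column maxima: C1 → 7, C2 → 5.
The smallest of these is 5.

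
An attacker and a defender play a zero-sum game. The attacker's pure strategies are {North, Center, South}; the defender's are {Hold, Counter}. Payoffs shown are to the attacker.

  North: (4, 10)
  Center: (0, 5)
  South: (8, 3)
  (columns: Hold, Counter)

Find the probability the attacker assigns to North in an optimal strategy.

5/11

Row minima: North → 4, Center → 0, South → 3; maximin = 4.
Column maxima: Hold → 8, Counter → 10; minimax = 8.
4 ≠ 8, so there is no saddle point; optimal play is mixed.
Center is strictly dominated by North, so the attacker never plays it.
On the remaining 2×2 (North, South vs Hold, Counter):
Let the attacker play North with probability p. Expected payoff against Hold: 4p + 8(1−p) = −4p + 8; against Counter: 10p + 3(1−p) = 7p + 3.
Setting these equal: −4p + 8 = 7p + 3 ⇒ −11p = -5 ⇒ p = 5/11, and the value is (-4)·(5/11) + 8 = 68/11.
For the defender: with q = P(Hold), equating North's and South's payoffs gives −6q + 10 = 5q + 3 ⇒ q = 7/11.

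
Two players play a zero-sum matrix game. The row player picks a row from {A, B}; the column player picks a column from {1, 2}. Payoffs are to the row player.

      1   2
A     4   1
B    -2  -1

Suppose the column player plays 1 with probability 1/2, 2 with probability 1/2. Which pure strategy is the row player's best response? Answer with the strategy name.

A

Expected payoff of A: (1/2)·4 + (1/2)·1 = 5/2.
Expected payoff of B: (1/2)·(-2) + (1/2)·(-1) = -3/2.
The largest is 5/2, so the row player's best response is A.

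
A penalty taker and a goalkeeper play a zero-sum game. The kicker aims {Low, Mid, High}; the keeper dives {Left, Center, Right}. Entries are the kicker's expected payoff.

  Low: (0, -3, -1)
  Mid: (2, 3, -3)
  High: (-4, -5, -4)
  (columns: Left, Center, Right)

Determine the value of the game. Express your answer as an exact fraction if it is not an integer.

Row minima: Low → -3, Mid → -3, High → -5; maximin = -3.
Column maxima: Left → 2, Center → 3, Right → -1; minimax = -1.
-3 ≠ -1, so there is no saddle point; optimal play is mixed.
High is strictly dominated by Low, so the kicker never plays it.
With High eliminated, Left is strictly dominated by Right (it gives the kicker strictly more in every remaining row), so the keeper never plays it.
On the remaining 2×2 (Low, Mid vs Center, Right):
Let the kicker play Low with probability p. Expected payoff against Center: (-3)p + 3(1−p) = −6p + 3; against Right: (-1)p + (-3)(1−p) = 2p − 3.
Setting these equal: −6p + 3 = 2p − 3 ⇒ −8p = -6 ⇒ p = 3/4, and the value is (-6)·(3/4) + 3 = -3/2.
For the keeper: with q = P(Center), equating Low's and Mid's payoffs gives −2q − 1 = 6q − 3 ⇒ q = 1/4.

-3/2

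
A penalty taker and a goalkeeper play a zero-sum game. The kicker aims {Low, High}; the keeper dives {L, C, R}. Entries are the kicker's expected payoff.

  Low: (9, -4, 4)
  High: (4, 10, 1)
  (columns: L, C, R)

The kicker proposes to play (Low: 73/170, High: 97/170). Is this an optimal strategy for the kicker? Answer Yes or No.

No

Against L this mix gives (73/170)·9 + (97/170)·4 = 209/34.
Against C this mix gives (73/170)·(-4) + (97/170)·10 = 339/85.
Against R this mix gives (73/170)·4 + (97/170)·1 = 389/170.
The keeper will play R, holding the kicker to 389/170. Shifting weight toward the row that does better against R would raise this floor (the equalizing mix achieves 44/17 against both R and C), so the proposed strategy is not optimal.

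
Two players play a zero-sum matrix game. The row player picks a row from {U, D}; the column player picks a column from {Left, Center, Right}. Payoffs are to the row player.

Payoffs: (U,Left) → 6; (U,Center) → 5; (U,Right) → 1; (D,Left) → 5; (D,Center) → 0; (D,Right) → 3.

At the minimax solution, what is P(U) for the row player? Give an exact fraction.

3/7

Row minima: U → 1, D → 0; maximin = 1.
Column maxima: Left → 6, Center → 5, Right → 3; minimax = 3.
1 ≠ 3, so there is no saddle point; optimal play is mixed.
Left is strictly dominated by Center (it gives the row player strictly more in every row), so the column player never plays it.
On the remaining 2×2 (U, D vs Center, Right):
Let the row player play U with probability p. Expected payoff against Center: 5p + 0(1−p) = 5p; against Right: 1p + 3(1−p) = −2p + 3.
Setting these equal: 5p = −2p + 3 ⇒ 7p = 3 ⇒ p = 3/7, and the value is (5)·(3/7) = 15/7.
For the column player: with q = P(Center), equating U's and D's payoffs gives 4q + 1 = −3q + 3 ⇒ q = 2/7.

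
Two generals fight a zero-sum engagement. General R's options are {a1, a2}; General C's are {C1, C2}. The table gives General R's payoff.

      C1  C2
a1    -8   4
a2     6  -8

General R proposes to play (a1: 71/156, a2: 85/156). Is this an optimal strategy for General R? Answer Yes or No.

No

Against C1 this mix gives (71/156)·(-8) + (85/156)·6 = -29/78.
Against C2 this mix gives (71/156)·4 + (85/156)·(-8) = -33/13.
General C will play C2, holding General R to -33/13. Shifting weight toward the row that does better against C2 would raise this floor (the equalizing mix achieves -20/13 against both C2 and C1), so the proposed strategy is not optimal.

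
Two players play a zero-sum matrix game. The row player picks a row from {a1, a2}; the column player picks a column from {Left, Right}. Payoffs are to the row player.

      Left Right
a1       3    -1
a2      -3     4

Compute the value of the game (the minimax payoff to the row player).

Row minima: a1 → -1, a2 → -3; maximin = -1.
Column maxima: Left → 3, Right → 4; minimax = 3.
-1 ≠ 3, so there is no saddle point; optimal play is mixed.
Let the row player play a1 with probability p. Expected payoff against Left: 3p + (-3)(1−p) = 6p − 3; against Right: (-1)p + 4(1−p) = −5p + 4.
Setting these equal: 6p − 3 = −5p + 4 ⇒ 11p = 7 ⇒ p = 7/11, and the value is (6)·(7/11) − 3 = 9/11.
For the column player: with q = P(Left), equating a1's and a2's payoffs gives 4q − 1 = −7q + 4 ⇒ q = 5/11.

9/11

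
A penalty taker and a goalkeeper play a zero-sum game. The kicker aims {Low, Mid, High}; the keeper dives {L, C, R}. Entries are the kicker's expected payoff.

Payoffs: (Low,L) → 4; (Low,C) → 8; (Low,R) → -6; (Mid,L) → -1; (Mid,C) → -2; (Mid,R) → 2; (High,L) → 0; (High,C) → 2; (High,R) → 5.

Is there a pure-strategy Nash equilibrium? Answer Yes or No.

No

Row minima: Low → -6, Mid → -2, High → 0; maximin = 0.
Column maxima: L → 4, C → 8, R → 5; minimax = 4.
0 ≠ 4, so no pure-strategy equilibrium exists.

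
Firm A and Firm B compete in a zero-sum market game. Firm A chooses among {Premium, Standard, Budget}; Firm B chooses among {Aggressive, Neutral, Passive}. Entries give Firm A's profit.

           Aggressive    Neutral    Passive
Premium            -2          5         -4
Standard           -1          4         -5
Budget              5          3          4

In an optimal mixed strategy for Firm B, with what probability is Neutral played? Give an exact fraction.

4/5

Row minima: Premium → -4, Standard → -5, Budget → 3; maximin = 3.
Column maxima: Aggressive → 5, Neutral → 5, Passive → 4; minimax = 4.
3 ≠ 4, so there is no saddle point; optimal play is mixed.
Aggressive is strictly dominated by Passive (it gives Firm A strictly more in every row), so Firm B never plays it.
With Aggressive eliminated, Standard is strictly dominated by Premium (Premium gives Firm A strictly more in every remaining column), so Firm A never plays it.
On the remaining 2×2 (Premium, Budget vs Neutral, Passive):
Let Firm A play Premium with probability p. Expected payoff against Neutral: 5p + 3(1−p) = 2p + 3; against Passive: (-4)p + 4(1−p) = −8p + 4.
Setting these equal: 2p + 3 = −8p + 4 ⇒ 10p = 1 ⇒ p = 1/10, and the value is (2)·(1/10) + 3 = 16/5.
For Firm B: with q = P(Neutral), equating Premium's and Budget's payoffs gives 9q − 4 = −q + 4 ⇒ q = 4/5.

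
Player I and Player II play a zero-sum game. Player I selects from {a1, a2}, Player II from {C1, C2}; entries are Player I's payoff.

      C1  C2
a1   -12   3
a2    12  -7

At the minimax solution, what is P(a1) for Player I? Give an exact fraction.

Row minima: a1 → -12, a2 → -7; maximin = -7.
Column maxima: C1 → 12, C2 → 3; minimax = 3.
-7 ≠ 3, so there is no saddle point; optimal play is mixed.
Let Player I play a1 with probability p. Expected payoff against C1: (-12)p + 12(1−p) = −24p + 12; against C2: 3p + (-7)(1−p) = 10p − 7.
Setting these equal: −24p + 12 = 10p − 7 ⇒ −34p = -19 ⇒ p = 19/34, and the value is (-24)·(19/34) + 12 = -24/17.
For Player II: with q = P(C1), equating a1's and a2's payoffs gives −15q + 3 = 19q − 7 ⇒ q = 5/17.

19/34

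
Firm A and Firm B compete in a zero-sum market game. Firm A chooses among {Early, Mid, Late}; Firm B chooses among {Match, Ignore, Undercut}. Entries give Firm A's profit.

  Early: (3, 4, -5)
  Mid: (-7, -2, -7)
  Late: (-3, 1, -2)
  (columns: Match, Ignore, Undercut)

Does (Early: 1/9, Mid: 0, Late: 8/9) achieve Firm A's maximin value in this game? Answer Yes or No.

Yes

Against Match this mix gives (1/9)·3 + (8/9)·(-3) = -7/3.
Against Ignore this mix gives (1/9)·4 + (8/9)·1 = 4/3.
Against Undercut this mix gives (1/9)·(-5) + (8/9)·(-2) = -7/3.
All of Firm B's active replies (Match, Undercut) yield -7/3, and no column does worse for Firm A. The mix makes Firm B indifferent and guarantees -7/3, so it is optimal.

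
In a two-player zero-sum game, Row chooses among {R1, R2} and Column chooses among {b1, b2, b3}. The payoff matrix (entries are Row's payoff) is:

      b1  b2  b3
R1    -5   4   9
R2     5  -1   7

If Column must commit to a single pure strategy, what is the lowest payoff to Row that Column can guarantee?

Column maxima: b1 → 5, b2 → 4, b3 → 9.
The smallest of these is 4.

4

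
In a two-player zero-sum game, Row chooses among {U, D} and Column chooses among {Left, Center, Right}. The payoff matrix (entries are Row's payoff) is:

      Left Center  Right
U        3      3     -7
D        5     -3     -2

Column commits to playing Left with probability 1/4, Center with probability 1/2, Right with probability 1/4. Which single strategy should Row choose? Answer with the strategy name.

U

Expected payoff of U: (1/4)·3 + (1/2)·3 + (1/4)·(-7) = 1/2.
Expected payoff of D: (1/4)·5 + (1/2)·(-3) + (1/4)·(-2) = -3/4.
The largest is 1/2, so Row's best response is U.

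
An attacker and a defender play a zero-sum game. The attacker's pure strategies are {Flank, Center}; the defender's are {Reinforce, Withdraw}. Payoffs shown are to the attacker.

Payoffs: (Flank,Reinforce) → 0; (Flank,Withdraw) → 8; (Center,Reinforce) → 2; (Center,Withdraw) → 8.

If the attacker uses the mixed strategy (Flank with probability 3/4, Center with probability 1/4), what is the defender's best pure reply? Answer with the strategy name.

If the defender plays Reinforce, the attacker's expected payoff is (3/4)·0 + (1/4)·2 = 1/2.
If the defender plays Withdraw, the attacker's expected payoff is (3/4)·8 + (1/4)·8 = 8.
The defender minimizes the attacker's payoff; the smallest is 1/2, so the best response is Reinforce.

Reinforce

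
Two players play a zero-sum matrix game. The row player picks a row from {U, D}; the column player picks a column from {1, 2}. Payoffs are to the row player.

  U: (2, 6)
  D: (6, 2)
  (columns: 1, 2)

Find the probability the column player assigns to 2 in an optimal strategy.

1/2

Row minima: U → 2, D → 2; maximin = 2.
Column maxima: 1 → 6, 2 → 6; minimax = 6.
2 ≠ 6, so there is no saddle point; optimal play is mixed.
Let the row player play U with probability p. Expected payoff against 1: 2p + 6(1−p) = −4p + 6; against 2: 6p + 2(1−p) = 4p + 2.
Setting these equal: −4p + 6 = 4p + 2 ⇒ −8p = -4 ⇒ p = 1/2, and the value is (-4)·(1/2) + 6 = 4.
For the column player: with q = P(1), equating U's and D's payoffs gives −4q + 6 = 4q + 2 ⇒ q = 1/2.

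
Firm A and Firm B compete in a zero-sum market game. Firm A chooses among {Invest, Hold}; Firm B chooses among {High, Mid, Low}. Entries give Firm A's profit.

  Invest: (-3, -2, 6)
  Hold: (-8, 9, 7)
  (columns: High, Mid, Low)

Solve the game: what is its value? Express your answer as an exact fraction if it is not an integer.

Row minima: Invest → -3, Hold → -8; maximin = -3.
Column maxima: High → -3, Mid → 9, Low → 7; minimax = -3.
Since maximin = minimax = -3, there is a saddle point and the value is -3.

-3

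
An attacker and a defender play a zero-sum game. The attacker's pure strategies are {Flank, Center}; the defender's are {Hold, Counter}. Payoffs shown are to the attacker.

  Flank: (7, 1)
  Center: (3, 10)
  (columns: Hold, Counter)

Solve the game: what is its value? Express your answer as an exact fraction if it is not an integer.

Row minima: Flank → 1, Center → 3; maximin = 3.
Column maxima: Hold → 7, Counter → 10; minimax = 7.
3 ≠ 7, so there is no saddle point; optimal play is mixed.
Let the attacker play Flank with probability p. Expected payoff against Hold: 7p + 3(1−p) = 4p + 3; against Counter: 1p + 10(1−p) = −9p + 10.
Setting these equal: 4p + 3 = −9p + 10 ⇒ 13p = 7 ⇒ p = 7/13, and the value is (4)·(7/13) + 3 = 67/13.
For the defender: with q = P(Hold), equating Flank's and Center's payoffs gives 6q + 1 = −7q + 10 ⇒ q = 9/13.

67/13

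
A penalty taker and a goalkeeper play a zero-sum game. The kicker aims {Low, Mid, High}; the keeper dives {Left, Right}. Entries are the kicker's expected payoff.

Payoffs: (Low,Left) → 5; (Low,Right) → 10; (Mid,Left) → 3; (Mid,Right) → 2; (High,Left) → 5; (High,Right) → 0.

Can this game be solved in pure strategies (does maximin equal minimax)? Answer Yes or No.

Yes

Row minima: Low → 5, Mid → 2, High → 0; maximin = 5.
Column maxima: Left → 5, Right → 10; minimax = 5.
maximin = minimax = 5, so a saddle point exists.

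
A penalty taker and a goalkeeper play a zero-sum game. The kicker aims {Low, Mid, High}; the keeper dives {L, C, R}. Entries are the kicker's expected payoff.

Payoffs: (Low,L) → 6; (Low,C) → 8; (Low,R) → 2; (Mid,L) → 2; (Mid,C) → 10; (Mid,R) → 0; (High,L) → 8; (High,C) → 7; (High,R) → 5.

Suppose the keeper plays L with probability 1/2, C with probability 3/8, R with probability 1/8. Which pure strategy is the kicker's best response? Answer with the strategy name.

High

Expected payoff of Low: (1/2)·6 + (3/8)·8 + (1/8)·2 = 25/4.
Expected payoff of Mid: (1/2)·2 + (3/8)·10 + (1/8)·0 = 19/4.
Expected payoff of High: (1/2)·8 + (3/8)·7 + (1/8)·5 = 29/4.
The largest is 29/4, so the kicker's best response is High.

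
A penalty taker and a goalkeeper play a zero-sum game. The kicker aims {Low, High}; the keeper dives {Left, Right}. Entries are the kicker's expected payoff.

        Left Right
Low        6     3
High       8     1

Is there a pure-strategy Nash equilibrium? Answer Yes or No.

Row minima: Low → 3, High → 1; maximin = 3.
Column maxima: Left → 8, Right → 3; minimax = 3.
maximin = minimax = 3, so a saddle point exists.

Yes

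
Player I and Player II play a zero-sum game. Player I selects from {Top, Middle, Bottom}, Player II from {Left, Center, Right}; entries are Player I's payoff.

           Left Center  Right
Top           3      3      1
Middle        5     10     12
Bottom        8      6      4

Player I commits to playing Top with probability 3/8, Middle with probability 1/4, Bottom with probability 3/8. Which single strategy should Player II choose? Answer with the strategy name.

If Player II plays Left, Player I's expected payoff is (3/8)·3 + (1/4)·5 + (3/8)·8 = 43/8.
If Player II plays Center, Player I's expected payoff is (3/8)·3 + (1/4)·10 + (3/8)·6 = 47/8.
If Player II plays Right, Player I's expected payoff is (3/8)·1 + (1/4)·12 + (3/8)·4 = 39/8.
Player II minimizes Player I's payoff; the smallest is 39/8, so the best response is Right.

Right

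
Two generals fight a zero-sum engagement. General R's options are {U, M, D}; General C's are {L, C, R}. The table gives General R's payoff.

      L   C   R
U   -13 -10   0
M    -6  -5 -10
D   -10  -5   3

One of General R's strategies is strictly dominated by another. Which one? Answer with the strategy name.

U

D gives a strictly higher payoff than U against every column: -10 > -13, -5 > -10, 3 > 0.
So U is strictly dominated and General R never plays it.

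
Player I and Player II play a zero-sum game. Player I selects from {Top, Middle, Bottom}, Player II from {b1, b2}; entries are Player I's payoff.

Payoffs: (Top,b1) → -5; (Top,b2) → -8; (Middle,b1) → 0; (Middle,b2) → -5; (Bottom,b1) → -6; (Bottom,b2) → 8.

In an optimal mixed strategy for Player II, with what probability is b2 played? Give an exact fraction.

Row minima: Top → -8, Middle → -5, Bottom → -6; maximin = -5.
Column maxima: b1 → 0, b2 → 8; minimax = 0.
-5 ≠ 0, so there is no saddle point; optimal play is mixed.
Top is strictly dominated by Middle, so Player I never plays it.
On the remaining 2×2 (Middle, Bottom vs b1, b2):
Let Player I play Middle with probability p. Expected payoff against b1: 0p + (-6)(1−p) = 6p − 6; against b2: (-5)p + 8(1−p) = −13p + 8.
Setting these equal: 6p − 6 = −13p + 8 ⇒ 19p = 14 ⇒ p = 14/19, and the value is (6)·(14/19) − 6 = -30/19.
For Player II: with q = P(b1), equating Middle's and Bottom's payoffs gives 5q − 5 = −14q + 8 ⇒ q = 13/19.

6/19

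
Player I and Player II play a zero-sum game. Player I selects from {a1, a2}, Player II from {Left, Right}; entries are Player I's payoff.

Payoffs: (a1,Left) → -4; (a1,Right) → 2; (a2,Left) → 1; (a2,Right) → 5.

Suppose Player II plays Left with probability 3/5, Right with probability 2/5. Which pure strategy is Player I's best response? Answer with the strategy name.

Expected payoff of a1: (3/5)·(-4) + (2/5)·2 = -8/5.
Expected payoff of a2: (3/5)·1 + (2/5)·5 = 13/5.
The largest is 13/5, so Player I's best response is a2.

a2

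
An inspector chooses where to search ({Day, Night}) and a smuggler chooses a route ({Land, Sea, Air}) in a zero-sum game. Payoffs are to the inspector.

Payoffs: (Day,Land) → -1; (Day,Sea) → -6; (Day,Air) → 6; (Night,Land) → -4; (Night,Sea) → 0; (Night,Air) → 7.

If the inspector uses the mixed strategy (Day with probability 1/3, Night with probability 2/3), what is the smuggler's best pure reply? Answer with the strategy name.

Land

If the smuggler plays Land, the inspector's expected payoff is (1/3)·(-1) + (2/3)·(-4) = -3.
If the smuggler plays Sea, the inspector's expected payoff is (1/3)·(-6) + (2/3)·0 = -2.
If the smuggler plays Air, the inspector's expected payoff is (1/3)·6 + (2/3)·7 = 20/3.
The smuggler minimizes the inspector's payoff; the smallest is -3, so the best response is Land.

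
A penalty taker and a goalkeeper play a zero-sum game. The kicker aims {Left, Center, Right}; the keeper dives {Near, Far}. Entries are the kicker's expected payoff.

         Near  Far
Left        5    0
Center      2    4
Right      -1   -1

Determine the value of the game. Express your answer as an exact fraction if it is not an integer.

20/7

Row minima: Left → 0, Center → 2, Right → -1; maximin = 2.
Column maxima: Near → 5, Far → 4; minimax = 4.
2 ≠ 4, so there is no saddle point; optimal play is mixed.
Right is strictly dominated by Left, so the kicker never plays it.
On the remaining 2×2 (Left, Center vs Near, Far):
Let the kicker play Left with probability p. Expected payoff against Near: 5p + 2(1−p) = 3p + 2; against Far: 0p + 4(1−p) = −4p + 4.
Setting these equal: 3p + 2 = −4p + 4 ⇒ 7p = 2 ⇒ p = 2/7, and the value is (3)·(2/7) + 2 = 20/7.
For the keeper: with q = P(Near), equating Left's and Center's payoffs gives 5q = −2q + 4 ⇒ q = 4/7.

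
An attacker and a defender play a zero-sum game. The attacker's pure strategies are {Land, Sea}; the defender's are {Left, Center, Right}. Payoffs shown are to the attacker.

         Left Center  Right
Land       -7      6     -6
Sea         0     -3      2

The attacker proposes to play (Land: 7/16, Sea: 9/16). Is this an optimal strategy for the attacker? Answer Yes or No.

No

Against Left this mix gives (7/16)·(-7) + (9/16)·0 = -49/16.
Against Center this mix gives (7/16)·6 + (9/16)·(-3) = 15/16.
Against Right this mix gives (7/16)·(-6) + (9/16)·2 = -3/2.
The defender will play Left, holding the attacker to -49/16. Shifting weight toward the row that does better against Left would raise this floor (the equalizing mix achieves -21/16 against both Left and Center), so the proposed strategy is not optimal.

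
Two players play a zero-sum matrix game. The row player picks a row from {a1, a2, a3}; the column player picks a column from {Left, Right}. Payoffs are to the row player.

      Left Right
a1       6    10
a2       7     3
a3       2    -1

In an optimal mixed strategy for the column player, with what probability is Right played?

1/8

Row minima: a1 → 6, a2 → 3, a3 → -1; maximin = 6.
Column maxima: Left → 7, Right → 10; minimax = 7.
6 ≠ 7, so there is no saddle point; optimal play is mixed.
a3 is strictly dominated by a1, so the row player never plays it.
On the remaining 2×2 (a1, a2 vs Left, Right):
Let the row player play a1 with probability p. Expected payoff against Left: 6p + 7(1−p) = −p + 7; against Right: 10p + 3(1−p) = 7p + 3.
Setting these equal: −p + 7 = 7p + 3 ⇒ −8p = -4 ⇒ p = 1/2, and the value is (-1)·(1/2) + 7 = 13/2.
For the column player: with q = P(Left), equating a1's and a2's payoffs gives −4q + 10 = 4q + 3 ⇒ q = 7/8.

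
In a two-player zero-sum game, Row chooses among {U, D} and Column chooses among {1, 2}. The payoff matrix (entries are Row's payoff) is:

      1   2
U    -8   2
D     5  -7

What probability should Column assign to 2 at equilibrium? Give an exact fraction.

13/22

Row minima: U → -8, D → -7; maximin = -7.
Column maxima: 1 → 5, 2 → 2; minimax = 2.
-7 ≠ 2, so there is no saddle point; optimal play is mixed.
Let Row play U with probability p. Expected payoff against 1: (-8)p + 5(1−p) = −13p + 5; against 2: 2p + (-7)(1−p) = 9p − 7.
Setting these equal: −13p + 5 = 9p − 7 ⇒ −22p = -12 ⇒ p = 6/11, and the value is (-13)·(6/11) + 5 = -23/11.
For Column: with q = P(1), equating U's and D's payoffs gives −10q + 2 = 12q − 7 ⇒ q = 9/22.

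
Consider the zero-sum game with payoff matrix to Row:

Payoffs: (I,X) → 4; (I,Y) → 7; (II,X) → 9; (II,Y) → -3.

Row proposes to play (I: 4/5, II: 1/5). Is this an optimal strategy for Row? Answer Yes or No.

Yes

Against X this mix gives (4/5)·4 + (1/5)·9 = 5.
Against Y this mix gives (4/5)·7 + (1/5)·(-3) = 5.
All of Column's active replies (X, Y) yield 5, and no column does worse for Row. The mix makes Column indifferent and guarantees 5, so it is optimal.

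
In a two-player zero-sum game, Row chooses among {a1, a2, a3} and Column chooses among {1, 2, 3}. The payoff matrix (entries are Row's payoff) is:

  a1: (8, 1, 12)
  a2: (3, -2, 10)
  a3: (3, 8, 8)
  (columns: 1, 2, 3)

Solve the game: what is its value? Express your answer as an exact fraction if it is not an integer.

Row minima: a1 → 1, a2 → -2, a3 → 3; maximin = 3.
Column maxima: 1 → 8, 2 → 8, 3 → 12; minimax = 8.
3 ≠ 8, so there is no saddle point; optimal play is mixed.
a2 is strictly dominated by a1, so Row never plays it.
3 is strictly dominated by 1 (it gives Row strictly more in every row), so Column never plays it.
On the remaining 2×2 (a1, a3 vs 1, 2):
Let Row play a1 with probability p. Expected payoff against 1: 8p + 3(1−p) = 5p + 3; against 2: 1p + 8(1−p) = −7p + 8.
Setting these equal: 5p + 3 = −7p + 8 ⇒ 12p = 5 ⇒ p = 5/12, and the value is (5)·(5/12) + 3 = 61/12.
For Column: with q = P(1), equating a1's and a3's payoffs gives 7q + 1 = −5q + 8 ⇒ q = 7/12.

61/12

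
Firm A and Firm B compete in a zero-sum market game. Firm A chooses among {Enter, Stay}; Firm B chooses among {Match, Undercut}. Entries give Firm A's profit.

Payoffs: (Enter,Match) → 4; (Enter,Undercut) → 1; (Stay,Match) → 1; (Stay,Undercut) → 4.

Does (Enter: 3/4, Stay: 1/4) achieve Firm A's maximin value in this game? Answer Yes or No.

No

Against Match this mix gives (3/4)·4 + (1/4)·1 = 13/4.
Against Undercut this mix gives (3/4)·1 + (1/4)·4 = 7/4.
Firm B will play Undercut, holding Firm A to 7/4. Shifting weight toward the row that does better against Undercut would raise this floor (the equalizing mix achieves 5/2 against both Undercut and Match), so the proposed strategy is not optimal.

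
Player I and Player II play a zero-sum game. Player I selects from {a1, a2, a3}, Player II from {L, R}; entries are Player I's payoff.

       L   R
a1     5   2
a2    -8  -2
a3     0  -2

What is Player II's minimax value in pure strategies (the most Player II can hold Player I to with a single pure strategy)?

Column maxima: L → 5, R → 2.
The smallest of these is 2.

2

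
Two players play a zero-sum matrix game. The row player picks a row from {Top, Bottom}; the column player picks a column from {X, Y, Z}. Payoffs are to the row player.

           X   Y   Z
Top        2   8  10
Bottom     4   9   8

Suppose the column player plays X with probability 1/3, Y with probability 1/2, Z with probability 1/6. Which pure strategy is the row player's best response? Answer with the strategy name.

Bottom

Expected payoff of Top: (1/3)·2 + (1/2)·8 + (1/6)·10 = 19/3.
Expected payoff of Bottom: (1/3)·4 + (1/2)·9 + (1/6)·8 = 43/6.
The largest is 43/6, so the row player's best response is Bottom.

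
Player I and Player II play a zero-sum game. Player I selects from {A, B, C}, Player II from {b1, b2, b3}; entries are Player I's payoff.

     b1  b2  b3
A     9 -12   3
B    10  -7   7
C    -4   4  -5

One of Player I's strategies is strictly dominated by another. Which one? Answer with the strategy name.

A

B gives a strictly higher payoff than A against every column: 10 > 9, -7 > -12, 7 > 3.
So A is strictly dominated and Player I never plays it.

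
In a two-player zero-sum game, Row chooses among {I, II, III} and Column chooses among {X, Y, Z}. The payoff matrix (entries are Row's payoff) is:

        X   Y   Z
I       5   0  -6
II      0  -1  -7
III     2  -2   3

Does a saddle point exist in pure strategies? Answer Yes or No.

Row minima: I → -6, II → -7, III → -2; maximin = -2.
Column maxima: X → 5, Y → 0, Z → 3; minimax = 0.
-2 ≠ 0, so no pure-strategy equilibrium exists.

No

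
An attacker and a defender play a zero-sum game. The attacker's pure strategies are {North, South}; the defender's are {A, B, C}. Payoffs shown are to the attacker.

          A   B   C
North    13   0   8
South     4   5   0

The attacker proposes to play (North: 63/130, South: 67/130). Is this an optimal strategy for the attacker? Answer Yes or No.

Against A this mix gives (63/130)·13 + (67/130)·4 = 1087/130.
Against B this mix gives (63/130)·0 + (67/130)·5 = 67/26.
Against C this mix gives (63/130)·8 + (67/130)·0 = 252/65.
The defender will play B, holding the attacker to 67/26. Shifting weight toward the row that does better against B would raise this floor (the equalizing mix achieves 40/13 against both B and C), so the proposed strategy is not optimal.

No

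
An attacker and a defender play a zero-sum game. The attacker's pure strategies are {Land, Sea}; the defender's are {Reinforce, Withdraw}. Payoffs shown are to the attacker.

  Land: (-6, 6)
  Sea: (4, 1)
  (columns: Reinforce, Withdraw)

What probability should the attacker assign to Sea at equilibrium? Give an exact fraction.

4/5

Row minima: Land → -6, Sea → 1; maximin = 1.
Column maxima: Reinforce → 4, Withdraw → 6; minimax = 4.
1 ≠ 4, so there is no saddle point; optimal play is mixed.
Let the attacker play Land with probability p. Expected payoff against Reinforce: (-6)p + 4(1−p) = −10p + 4; against Withdraw: 6p + 1(1−p) = 5p + 1.
Setting these equal: −10p + 4 = 5p + 1 ⇒ −15p = -3 ⇒ p = 1/5, and the value is (-10)·(1/5) + 4 = 2.
For the defender: with q = P(Reinforce), equating Land's and Sea's payoffs gives −12q + 6 = 3q + 1 ⇒ q = 1/3.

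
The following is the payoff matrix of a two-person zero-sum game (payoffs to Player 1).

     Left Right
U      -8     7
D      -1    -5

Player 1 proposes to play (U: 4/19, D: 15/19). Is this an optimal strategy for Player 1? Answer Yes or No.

Against Left this mix gives (4/19)·(-8) + (15/19)·(-1) = -47/19.
Against Right this mix gives (4/19)·7 + (15/19)·(-5) = -47/19.
All of Player 2's active replies (Left, Right) yield -47/19, and no column does worse for Player 1. The mix makes Player 2 indifferent and guarantees -47/19, so it is optimal.

Yes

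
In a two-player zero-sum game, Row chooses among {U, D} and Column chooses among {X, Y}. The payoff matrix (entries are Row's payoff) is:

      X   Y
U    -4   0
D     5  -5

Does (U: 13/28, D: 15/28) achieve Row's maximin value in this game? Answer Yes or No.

No

Against X this mix gives (13/28)·(-4) + (15/28)·5 = 23/28.
Against Y this mix gives (13/28)·0 + (15/28)·(-5) = -75/28.
Column will play Y, holding Row to -75/28. Shifting weight toward the row that does better against Y would raise this floor (the equalizing mix achieves -10/7 against both Y and X), so the proposed strategy is not optimal.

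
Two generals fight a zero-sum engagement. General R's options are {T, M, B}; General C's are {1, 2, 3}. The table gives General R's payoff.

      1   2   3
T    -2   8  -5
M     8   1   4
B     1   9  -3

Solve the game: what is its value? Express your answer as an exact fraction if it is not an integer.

13/5

Row minima: T → -5, M → 1, B → -3; maximin = 1.
Column maxima: 1 → 8, 2 → 9, 3 → 4; minimax = 4.
1 ≠ 4, so there is no saddle point; optimal play is mixed.
T is strictly dominated by B, so General R never plays it.
1 is strictly dominated by 3 (it gives General R strictly more in every row), so General C never plays it.
On the remaining 2×2 (M, B vs 2, 3):
Let General R play M with probability p. Expected payoff against 2: 1p + 9(1−p) = −8p + 9; against 3: 4p + (-3)(1−p) = 7p − 3.
Setting these equal: −8p + 9 = 7p − 3 ⇒ −15p = -12 ⇒ p = 4/5, and the value is (-8)·(4/5) + 9 = 13/5.
For General C: with q = P(2), equating M's and B's payoffs gives −3q + 4 = 12q − 3 ⇒ q = 7/15.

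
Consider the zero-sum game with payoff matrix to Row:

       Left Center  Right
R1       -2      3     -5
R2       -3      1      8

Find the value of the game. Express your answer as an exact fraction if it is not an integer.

Row minima: R1 → -5, R2 → -3; maximin = -3.
Column maxima: Left → -2, Center → 3, Right → 8; minimax = -2.
-3 ≠ -2, so there is no saddle point; optimal play is mixed.
Center is strictly dominated by Left (it gives Row strictly more in every row), so Column never plays it.
On the remaining 2×2 (R1, R2 vs Left, Right):
Let Row play R1 with probability p. Expected payoff against Left: (-2)p + (-3)(1−p) = p − 3; against Right: (-5)p + 8(1−p) = −13p + 8.
Setting these equal: p − 3 = −13p + 8 ⇒ 14p = 11 ⇒ p = 11/14, and the value is (1)·(11/14) − 3 = -31/14.
For Column: with q = P(Left), equating R1's and R2's payoffs gives 3q − 5 = −11q + 8 ⇒ q = 13/14.

-31/14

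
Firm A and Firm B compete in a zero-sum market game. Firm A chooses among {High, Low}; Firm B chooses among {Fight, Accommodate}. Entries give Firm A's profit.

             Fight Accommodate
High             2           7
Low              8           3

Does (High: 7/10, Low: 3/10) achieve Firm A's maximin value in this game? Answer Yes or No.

Against Fight this mix gives (7/10)·2 + (3/10)·8 = 19/5.
Against Accommodate this mix gives (7/10)·7 + (3/10)·3 = 29/5.
Firm B will play Fight, holding Firm A to 19/5. Shifting weight toward the row that does better against Fight would raise this floor (the equalizing mix achieves 5 against both Fight and Accommodate), so the proposed strategy is not optimal.

No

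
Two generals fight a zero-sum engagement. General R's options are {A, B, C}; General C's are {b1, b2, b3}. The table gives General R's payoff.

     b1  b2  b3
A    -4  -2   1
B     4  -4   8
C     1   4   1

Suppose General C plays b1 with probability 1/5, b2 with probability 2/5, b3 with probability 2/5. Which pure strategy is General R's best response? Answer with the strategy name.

B

Expected payoff of A: (1/5)·(-4) + (2/5)·(-2) + (2/5)·1 = -6/5.
Expected payoff of B: (1/5)·4 + (2/5)·(-4) + (2/5)·8 = 12/5.
Expected payoff of C: (1/5)·1 + (2/5)·4 + (2/5)·1 = 11/5.
The largest is 12/5, so General R's best response is B.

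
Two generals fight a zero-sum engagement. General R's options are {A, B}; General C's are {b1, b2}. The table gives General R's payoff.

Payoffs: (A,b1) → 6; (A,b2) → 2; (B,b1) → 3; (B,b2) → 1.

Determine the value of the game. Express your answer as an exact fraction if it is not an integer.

Row minima: A → 2, B → 1; maximin = 2.
Column maxima: b1 → 6, b2 → 2; minimax = 2.
Since maximin = minimax = 2, there is a saddle point and the value is 2.

2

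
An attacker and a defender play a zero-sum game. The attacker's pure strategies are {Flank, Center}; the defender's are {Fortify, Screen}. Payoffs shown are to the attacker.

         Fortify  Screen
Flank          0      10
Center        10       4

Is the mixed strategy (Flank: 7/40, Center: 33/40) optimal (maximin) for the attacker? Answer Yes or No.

No

Against Fortify this mix gives (7/40)·0 + (33/40)·10 = 33/4.
Against Screen this mix gives (7/40)·10 + (33/40)·4 = 101/20.
The defender will play Screen, holding the attacker to 101/20. Shifting weight toward the row that does better against Screen would raise this floor (the equalizing mix achieves 25/4 against both Screen and Fortify), so the proposed strategy is not optimal.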